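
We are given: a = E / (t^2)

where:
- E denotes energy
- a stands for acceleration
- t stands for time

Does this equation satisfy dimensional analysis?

No

E (energy) has dimensions [L^2 M T^-2].
a (acceleration) has dimensions [L T^-2].
t (time) has dimensions [T].

Left side: [L T^-2]
Right side: [L^2 M T^-4]

The two sides have different dimensions, so the equation is NOT dimensionally consistent.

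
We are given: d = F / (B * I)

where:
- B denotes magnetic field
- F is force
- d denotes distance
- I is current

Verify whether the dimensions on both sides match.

Yes

B (magnetic field) has dimensions [I^-1 M T^-2].
F (force) has dimensions [L M T^-2].
d (distance) has dimensions [L].
I (current) has dimensions [I].

Left side: [L]
Right side: [L]

Both sides have the same dimensions, so the equation is dimensionally consistent.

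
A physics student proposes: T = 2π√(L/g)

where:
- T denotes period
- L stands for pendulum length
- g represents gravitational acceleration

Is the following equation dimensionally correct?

Yes

T (period) has dimensions [T].
L (pendulum length) has dimensions [L].
g (gravitational acceleration) has dimensions [L T^-2].

Left side: [T]
Right side: [T]

Both sides have the same dimensions, so the equation is dimensionally consistent.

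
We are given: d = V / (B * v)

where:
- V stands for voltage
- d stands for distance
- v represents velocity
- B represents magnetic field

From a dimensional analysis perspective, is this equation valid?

Yes

V (voltage) has dimensions [I^-1 L^2 M T^-3].
d (distance) has dimensions [L].
v (velocity) has dimensions [L T^-1].
B (magnetic field) has dimensions [I^-1 M T^-2].

Left side: [L]
Right side: [L]

Both sides have the same dimensions, so the equation is dimensionally consistent.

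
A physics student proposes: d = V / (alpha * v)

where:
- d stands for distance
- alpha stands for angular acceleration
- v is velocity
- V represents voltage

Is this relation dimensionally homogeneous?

No

d (distance) has dimensions [L].
alpha (angular acceleration) has dimensions [T^-2].
v (velocity) has dimensions [L T^-1].
V (voltage) has dimensions [I^-1 L^2 M T^-3].

Left side: [L]
Right side: [I^-1 L M]

The two sides have different dimensions, so the equation is NOT dimensionally consistent.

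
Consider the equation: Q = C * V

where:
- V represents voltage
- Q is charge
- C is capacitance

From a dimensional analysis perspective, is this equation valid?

Yes

V (voltage) has dimensions [I^-1 L^2 M T^-3].
Q (charge) has dimensions [I T].
C (capacitance) has dimensions [I^2 L^-2 M^-1 T^4].

Left side: [I T]
Right side: [I T]

Both sides have the same dimensions, so the equation is dimensionally consistent.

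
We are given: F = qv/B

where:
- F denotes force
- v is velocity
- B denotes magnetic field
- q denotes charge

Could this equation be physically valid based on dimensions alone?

No

F (force) has dimensions [L M T^-2].
v (velocity) has dimensions [L T^-1].
B (magnetic field) has dimensions [I^-1 M T^-2].
q (charge) has dimensions [I T].

Left side: [L M T^-2]
Right side: [I^2 L M^-1 T^2]

The two sides have different dimensions, so the equation is NOT dimensionally consistent.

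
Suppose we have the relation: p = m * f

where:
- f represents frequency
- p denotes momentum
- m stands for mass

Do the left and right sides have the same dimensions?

No

f (frequency) has dimensions [T^-1].
p (momentum) has dimensions [L M T^-1].
m (mass) has dimensions [M].

Left side: [L M T^-1]
Right side: [M T^-1]

The two sides have different dimensions, so the equation is NOT dimensionally consistent.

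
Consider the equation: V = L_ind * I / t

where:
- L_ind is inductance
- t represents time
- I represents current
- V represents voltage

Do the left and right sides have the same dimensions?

Yes

L_ind (inductance) has dimensions [I^-2 L^2 M T^-2].
t (time) has dimensions [T].
I (current) has dimensions [I].
V (voltage) has dimensions [I^-1 L^2 M T^-3].

Left side: [I^-1 L^2 M T^-3]
Right side: [I^-1 L^2 M T^-3]

Both sides have the same dimensions, so the equation is dimensionally consistent.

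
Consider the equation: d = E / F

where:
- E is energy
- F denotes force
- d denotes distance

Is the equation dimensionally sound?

Yes

E (energy) has dimensions [L^2 M T^-2].
F (force) has dimensions [L M T^-2].
d (distance) has dimensions [L].

Left side: [L]
Right side: [L]

Both sides have the same dimensions, so the equation is dimensionally consistent.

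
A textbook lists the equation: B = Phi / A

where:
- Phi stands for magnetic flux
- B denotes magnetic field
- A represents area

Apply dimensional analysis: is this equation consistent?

Yes

Phi (magnetic flux) has dimensions [I^-1 L^2 M T^-2].
B (magnetic field) has dimensions [I^-1 M T^-2].
A (area) has dimensions [L^2].

Left side: [I^-1 M T^-2]
Right side: [I^-1 M T^-2]

Both sides have the same dimensions, so the equation is dimensionally consistent.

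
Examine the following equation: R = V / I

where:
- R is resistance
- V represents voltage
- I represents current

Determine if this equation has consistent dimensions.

Yes

R (resistance) has dimensions [I^-2 L^2 M T^-3].
V (voltage) has dimensions [I^-1 L^2 M T^-3].
I (current) has dimensions [I].

Left side: [I^-2 L^2 M T^-3]
Right side: [I^-2 L^2 M T^-3]

Both sides have the same dimensions, so the equation is dimensionally consistent.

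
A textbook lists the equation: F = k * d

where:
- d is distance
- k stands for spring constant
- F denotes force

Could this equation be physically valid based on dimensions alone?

Yes

d (distance) has dimensions [L].
k (spring constant) has dimensions [M T^-2].
F (force) has dimensions [L M T^-2].

Left side: [L M T^-2]
Right side: [L M T^-2]

Both sides have the same dimensions, so the equation is dimensionally consistent.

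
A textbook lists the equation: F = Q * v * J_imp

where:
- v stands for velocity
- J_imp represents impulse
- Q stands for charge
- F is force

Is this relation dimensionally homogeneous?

No

v (velocity) has dimensions [L T^-1].
J_imp (impulse) has dimensions [L M T^-1].
Q (charge) has dimensions [I T].
F (force) has dimensions [L M T^-2].

Left side: [L M T^-2]
Right side: [I L^2 M T^-1]

The two sides have different dimensions, so the equation is NOT dimensionally consistent.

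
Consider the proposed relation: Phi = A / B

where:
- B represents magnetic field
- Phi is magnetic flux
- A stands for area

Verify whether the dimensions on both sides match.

No

B (magnetic field) has dimensions [I^-1 M T^-2].
Phi (magnetic flux) has dimensions [I^-1 L^2 M T^-2].
A (area) has dimensions [L^2].

Left side: [I^-1 L^2 M T^-2]
Right side: [I L^2 M^-1 T^2]

The two sides have different dimensions, so the equation is NOT dimensionally consistent.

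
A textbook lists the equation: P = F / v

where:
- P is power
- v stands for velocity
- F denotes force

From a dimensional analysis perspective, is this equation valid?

No

P (power) has dimensions [L^2 M T^-3].
v (velocity) has dimensions [L T^-1].
F (force) has dimensions [L M T^-2].

Left side: [L^2 M T^-3]
Right side: [M T^-1]

The two sides have different dimensions, so the equation is NOT dimensionally consistent.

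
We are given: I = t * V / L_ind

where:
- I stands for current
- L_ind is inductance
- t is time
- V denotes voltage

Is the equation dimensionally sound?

Yes

I (current) has dimensions [I].
L_ind (inductance) has dimensions [I^-2 L^2 M T^-2].
t (time) has dimensions [T].
V (voltage) has dimensions [I^-1 L^2 M T^-3].

Left side: [I]
Right side: [I]

Both sides have the same dimensions, so the equation is dimensionally consistent.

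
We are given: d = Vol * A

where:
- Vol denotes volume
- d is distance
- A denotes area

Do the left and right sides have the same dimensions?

No

Vol (volume) has dimensions [L^3].
d (distance) has dimensions [L].
A (area) has dimensions [L^2].

Left side: [L]
Right side: [L^5]

The two sides have different dimensions, so the equation is NOT dimensionally consistent.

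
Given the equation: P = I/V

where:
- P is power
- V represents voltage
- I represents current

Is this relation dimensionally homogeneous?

No

P (power) has dimensions [L^2 M T^-3].
V (voltage) has dimensions [I^-1 L^2 M T^-3].
I (current) has dimensions [I].

Left side: [L^2 M T^-3]
Right side: [I^2 L^-2 M^-1 T^3]

The two sides have different dimensions, so the equation is NOT dimensionally consistent.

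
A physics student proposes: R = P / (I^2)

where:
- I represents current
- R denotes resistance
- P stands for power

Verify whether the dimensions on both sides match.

Yes

I (current) has dimensions [I].
R (resistance) has dimensions [I^-2 L^2 M T^-3].
P (power) has dimensions [L^2 M T^-3].

Left side: [I^-2 L^2 M T^-3]
Right side: [I^-2 L^2 M T^-3]

Both sides have the same dimensions, so the equation is dimensionally consistent.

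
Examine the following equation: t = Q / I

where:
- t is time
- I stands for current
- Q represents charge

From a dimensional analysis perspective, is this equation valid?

Yes

t (time) has dimensions [T].
I (current) has dimensions [I].
Q (charge) has dimensions [I T].

Left side: [T]
Right side: [T]

Both sides have the same dimensions, so the equation is dimensionally consistent.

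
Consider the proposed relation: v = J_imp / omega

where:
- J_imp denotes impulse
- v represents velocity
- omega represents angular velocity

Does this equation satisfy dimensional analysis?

No

J_imp (impulse) has dimensions [L M T^-1].
v (velocity) has dimensions [L T^-1].
omega (angular velocity) has dimensions [T^-1].

Left side: [L T^-1]
Right side: [L M]

The two sides have different dimensions, so the equation is NOT dimensionally consistent.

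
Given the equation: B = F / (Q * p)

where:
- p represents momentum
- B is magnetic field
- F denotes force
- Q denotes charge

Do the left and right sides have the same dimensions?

No

p (momentum) has dimensions [L M T^-1].
B (magnetic field) has dimensions [I^-1 M T^-2].
F (force) has dimensions [L M T^-2].
Q (charge) has dimensions [I T].

Left side: [I^-1 M T^-2]
Right side: [I^-1 T^-2]

The two sides have different dimensions, so the equation is NOT dimensionally consistent.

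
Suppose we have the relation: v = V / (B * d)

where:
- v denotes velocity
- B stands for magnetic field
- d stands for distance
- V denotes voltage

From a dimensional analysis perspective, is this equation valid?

Yes

v (velocity) has dimensions [L T^-1].
B (magnetic field) has dimensions [I^-1 M T^-2].
d (distance) has dimensions [L].
V (voltage) has dimensions [I^-1 L^2 M T^-3].

Left side: [L T^-1]
Right side: [L T^-1]

Both sides have the same dimensions, so the equation is dimensionally consistent.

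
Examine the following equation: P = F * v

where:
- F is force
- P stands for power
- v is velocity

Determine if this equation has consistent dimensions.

Yes

F (force) has dimensions [L M T^-2].
P (power) has dimensions [L^2 M T^-3].
v (velocity) has dimensions [L T^-1].

Left side: [L^2 M T^-3]
Right side: [L^2 M T^-3]

Both sides have the same dimensions, so the equation is dimensionally consistent.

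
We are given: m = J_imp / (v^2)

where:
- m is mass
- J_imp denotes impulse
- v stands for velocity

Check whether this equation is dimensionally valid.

No

m (mass) has dimensions [M].
J_imp (impulse) has dimensions [L M T^-1].
v (velocity) has dimensions [L T^-1].

Left side: [M]
Right side: [L^-1 M T]

The two sides have different dimensions, so the equation is NOT dimensionally consistent.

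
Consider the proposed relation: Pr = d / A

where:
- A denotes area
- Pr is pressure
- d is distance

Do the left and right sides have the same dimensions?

No

A (area) has dimensions [L^2].
Pr (pressure) has dimensions [L^-1 M T^-2].
d (distance) has dimensions [L].

Left side: [L^-1 M T^-2]
Right side: [L^-1]

The two sides have different dimensions, so the equation is NOT dimensionally consistent.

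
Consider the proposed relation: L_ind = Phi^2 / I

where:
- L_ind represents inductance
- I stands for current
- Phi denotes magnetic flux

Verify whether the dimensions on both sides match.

No

L_ind (inductance) has dimensions [I^-2 L^2 M T^-2].
I (current) has dimensions [I].
Phi (magnetic flux) has dimensions [I^-1 L^2 M T^-2].

Left side: [I^-2 L^2 M T^-2]
Right side: [I^-3 L^4 M^2 T^-4]

The two sides have different dimensions, so the equation is NOT dimensionally consistent.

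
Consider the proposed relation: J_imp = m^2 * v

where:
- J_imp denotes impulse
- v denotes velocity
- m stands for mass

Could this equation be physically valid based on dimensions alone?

No

J_imp (impulse) has dimensions [L M T^-1].
v (velocity) has dimensions [L T^-1].
m (mass) has dimensions [M].

Left side: [L M T^-1]
Right side: [L M^2 T^-1]

The two sides have different dimensions, so the equation is NOT dimensionally consistent.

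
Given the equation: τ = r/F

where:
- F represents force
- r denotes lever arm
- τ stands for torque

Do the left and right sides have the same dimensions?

No

F (force) has dimensions [L M T^-2].
r (lever arm) has dimensions [L].
τ (torque) has dimensions [L^2 M T^-2].

Left side: [L^2 M T^-2]
Right side: [M^-1 T^2]

The two sides have different dimensions, so the equation is NOT dimensionally consistent.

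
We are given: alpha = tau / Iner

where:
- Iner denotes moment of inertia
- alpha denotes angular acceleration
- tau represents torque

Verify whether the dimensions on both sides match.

Yes

Iner (moment of inertia) has dimensions [L^2 M].
alpha (angular acceleration) has dimensions [T^-2].
tau (torque) has dimensions [L^2 M T^-2].

Left side: [T^-2]
Right side: [T^-2]

Both sides have the same dimensions, so the equation is dimensionally consistent.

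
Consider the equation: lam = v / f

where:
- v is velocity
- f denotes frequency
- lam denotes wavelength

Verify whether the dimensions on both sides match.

Yes

v (velocity) has dimensions [L T^-1].
f (frequency) has dimensions [T^-1].
lam (wavelength) has dimensions [L].

Left side: [L]
Right side: [L]

Both sides have the same dimensions, so the equation is dimensionally consistent.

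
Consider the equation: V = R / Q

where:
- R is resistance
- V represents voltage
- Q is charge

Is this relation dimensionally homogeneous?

No

R (resistance) has dimensions [I^-2 L^2 M T^-3].
V (voltage) has dimensions [I^-1 L^2 M T^-3].
Q (charge) has dimensions [I T].

Left side: [I^-1 L^2 M T^-3]
Right side: [I^-3 L^2 M T^-4]

The two sides have different dimensions, so the equation is NOT dimensionally consistent.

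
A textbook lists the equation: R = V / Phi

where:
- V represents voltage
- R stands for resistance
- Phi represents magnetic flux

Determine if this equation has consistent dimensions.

No

V (voltage) has dimensions [I^-1 L^2 M T^-3].
R (resistance) has dimensions [I^-2 L^2 M T^-3].
Phi (magnetic flux) has dimensions [I^-1 L^2 M T^-2].

Left side: [I^-2 L^2 M T^-3]
Right side: [T^-1]

The two sides have different dimensions, so the equation is NOT dimensionally consistent.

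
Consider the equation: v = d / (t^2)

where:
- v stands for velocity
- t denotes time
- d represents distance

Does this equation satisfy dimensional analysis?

No

v (velocity) has dimensions [L T^-1].
t (time) has dimensions [T].
d (distance) has dimensions [L].

Left side: [L T^-1]
Right side: [L T^-2]

The two sides have different dimensions, so the equation is NOT dimensionally consistent.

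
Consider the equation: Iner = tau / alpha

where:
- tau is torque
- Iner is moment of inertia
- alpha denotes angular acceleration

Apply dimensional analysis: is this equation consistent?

Yes

tau (torque) has dimensions [L^2 M T^-2].
Iner (moment of inertia) has dimensions [L^2 M].
alpha (angular acceleration) has dimensions [T^-2].

Left side: [L^2 M]
Right side: [L^2 M]

Both sides have the same dimensions, so the equation is dimensionally consistent.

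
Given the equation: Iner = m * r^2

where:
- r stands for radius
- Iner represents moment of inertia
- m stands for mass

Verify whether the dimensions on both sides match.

Yes

r (radius) has dimensions [L].
Iner (moment of inertia) has dimensions [L^2 M].
m (mass) has dimensions [M].

Left side: [L^2 M]
Right side: [L^2 M]

Both sides have the same dimensions, so the equation is dimensionally consistent.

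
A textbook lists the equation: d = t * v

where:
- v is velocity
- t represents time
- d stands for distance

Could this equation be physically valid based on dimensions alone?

Yes

v (velocity) has dimensions [L T^-1].
t (time) has dimensions [T].
d (distance) has dimensions [L].

Left side: [L]
Right side: [L]

Both sides have the same dimensions, so the equation is dimensionally consistent.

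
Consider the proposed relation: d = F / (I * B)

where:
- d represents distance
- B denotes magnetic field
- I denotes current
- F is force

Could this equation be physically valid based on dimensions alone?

Yes

d (distance) has dimensions [L].
B (magnetic field) has dimensions [I^-1 M T^-2].
I (current) has dimensions [I].
F (force) has dimensions [L M T^-2].

Left side: [L]
Right side: [L]

Both sides have the same dimensions, so the equation is dimensionally consistent.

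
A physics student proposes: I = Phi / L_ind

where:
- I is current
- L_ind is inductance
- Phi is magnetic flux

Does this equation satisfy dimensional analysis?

Yes

I (current) has dimensions [I].
L_ind (inductance) has dimensions [I^-2 L^2 M T^-2].
Phi (magnetic flux) has dimensions [I^-1 L^2 M T^-2].

Left side: [I]
Right side: [I]

Both sides have the same dimensions, so the equation is dimensionally consistent.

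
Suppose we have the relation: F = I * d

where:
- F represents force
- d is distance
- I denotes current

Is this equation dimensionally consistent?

No

F (force) has dimensions [L M T^-2].
d (distance) has dimensions [L].
I (current) has dimensions [I].

Left side: [L M T^-2]
Right side: [I L]

The two sides have different dimensions, so the equation is NOT dimensionally consistent.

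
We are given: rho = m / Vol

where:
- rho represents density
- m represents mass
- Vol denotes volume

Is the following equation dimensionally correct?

Yes

rho (density) has dimensions [L^-3 M].
m (mass) has dimensions [M].
Vol (volume) has dimensions [L^3].

Left side: [L^-3 M]
Right side: [L^-3 M]

Both sides have the same dimensions, so the equation is dimensionally consistent.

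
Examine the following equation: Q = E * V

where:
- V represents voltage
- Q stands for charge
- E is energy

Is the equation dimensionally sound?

No

V (voltage) has dimensions [I^-1 L^2 M T^-3].
Q (charge) has dimensions [I T].
E (energy) has dimensions [L^2 M T^-2].

Left side: [I T]
Right side: [I^-1 L^4 M^2 T^-5]

The two sides have different dimensions, so the equation is NOT dimensionally consistent.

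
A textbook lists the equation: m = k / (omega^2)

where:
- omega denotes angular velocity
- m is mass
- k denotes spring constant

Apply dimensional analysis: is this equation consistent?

Yes

omega (angular velocity) has dimensions [T^-1].
m (mass) has dimensions [M].
k (spring constant) has dimensions [M T^-2].

Left side: [M]
Right side: [M]

Both sides have the same dimensions, so the equation is dimensionally consistent.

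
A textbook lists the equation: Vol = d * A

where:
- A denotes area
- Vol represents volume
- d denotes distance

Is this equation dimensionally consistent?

Yes

A (area) has dimensions [L^2].
Vol (volume) has dimensions [L^3].
d (distance) has dimensions [L].

Left side: [L^3]
Right side: [L^3]

Both sides have the same dimensions, so the equation is dimensionally consistent.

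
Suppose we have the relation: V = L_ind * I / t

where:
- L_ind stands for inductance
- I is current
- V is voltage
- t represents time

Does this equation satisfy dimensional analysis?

Yes

L_ind (inductance) has dimensions [I^-2 L^2 M T^-2].
I (current) has dimensions [I].
V (voltage) has dimensions [I^-1 L^2 M T^-3].
t (time) has dimensions [T].

Left side: [I^-1 L^2 M T^-3]
Right side: [I^-1 L^2 M T^-3]

Both sides have the same dimensions, so the equation is dimensionally consistent.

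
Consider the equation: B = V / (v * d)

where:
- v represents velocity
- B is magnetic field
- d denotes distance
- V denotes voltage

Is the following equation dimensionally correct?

Yes

v (velocity) has dimensions [L T^-1].
B (magnetic field) has dimensions [I^-1 M T^-2].
d (distance) has dimensions [L].
V (voltage) has dimensions [I^-1 L^2 M T^-3].

Left side: [I^-1 M T^-2]
Right side: [I^-1 M T^-2]

Both sides have the same dimensions, so the equation is dimensionally consistent.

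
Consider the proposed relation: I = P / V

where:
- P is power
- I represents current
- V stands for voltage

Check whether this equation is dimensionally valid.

Yes

P (power) has dimensions [L^2 M T^-3].
I (current) has dimensions [I].
V (voltage) has dimensions [I^-1 L^2 M T^-3].

Left side: [I]
Right side: [I]

Both sides have the same dimensions, so the equation is dimensionally consistent.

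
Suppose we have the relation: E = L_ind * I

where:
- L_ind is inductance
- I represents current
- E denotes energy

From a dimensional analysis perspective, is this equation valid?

No

L_ind (inductance) has dimensions [I^-2 L^2 M T^-2].
I (current) has dimensions [I].
E (energy) has dimensions [L^2 M T^-2].

Left side: [L^2 M T^-2]
Right side: [I^-1 L^2 M T^-2]

The two sides have different dimensions, so the equation is NOT dimensionally consistent.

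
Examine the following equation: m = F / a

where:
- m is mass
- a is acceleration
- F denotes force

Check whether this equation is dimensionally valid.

Yes

m (mass) has dimensions [M].
a (acceleration) has dimensions [L T^-2].
F (force) has dimensions [L M T^-2].

Left side: [M]
Right side: [M]

Both sides have the same dimensions, so the equation is dimensionally consistent.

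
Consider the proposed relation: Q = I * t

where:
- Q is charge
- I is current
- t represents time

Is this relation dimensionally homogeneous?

Yes

Q (charge) has dimensions [I T].
I (current) has dimensions [I].
t (time) has dimensions [T].

Left side: [I T]
Right side: [I T]

Both sides have the same dimensions, so the equation is dimensionally consistent.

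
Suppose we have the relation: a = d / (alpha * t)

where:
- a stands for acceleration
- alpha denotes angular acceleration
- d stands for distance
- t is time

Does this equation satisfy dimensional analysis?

No

a (acceleration) has dimensions [L T^-2].
alpha (angular acceleration) has dimensions [T^-2].
d (distance) has dimensions [L].
t (time) has dimensions [T].

Left side: [L T^-2]
Right side: [L T]

The two sides have different dimensions, so the equation is NOT dimensionally consistent.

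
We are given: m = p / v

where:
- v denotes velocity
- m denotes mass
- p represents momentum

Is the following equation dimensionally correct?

Yes

v (velocity) has dimensions [L T^-1].
m (mass) has dimensions [M].
p (momentum) has dimensions [L M T^-1].

Left side: [M]
Right side: [M]

Both sides have the same dimensions, so the equation is dimensionally consistent.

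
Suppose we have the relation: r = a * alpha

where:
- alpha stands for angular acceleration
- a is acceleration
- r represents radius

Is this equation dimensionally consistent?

No

alpha (angular acceleration) has dimensions [T^-2].
a (acceleration) has dimensions [L T^-2].
r (radius) has dimensions [L].

Left side: [L]
Right side: [L T^-4]

The two sides have different dimensions, so the equation is NOT dimensionally consistent.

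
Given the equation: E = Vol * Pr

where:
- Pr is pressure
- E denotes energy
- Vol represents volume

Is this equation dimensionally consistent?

Yes

Pr (pressure) has dimensions [L^-1 M T^-2].
E (energy) has dimensions [L^2 M T^-2].
Vol (volume) has dimensions [L^3].

Left side: [L^2 M T^-2]
Right side: [L^2 M T^-2]

Both sides have the same dimensions, so the equation is dimensionally consistent.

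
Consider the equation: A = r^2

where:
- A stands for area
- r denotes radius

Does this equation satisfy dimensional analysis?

Yes

A (area) has dimensions [L^2].
r (radius) has dimensions [L].

Left side: [L^2]
Right side: [L^2]

Both sides have the same dimensions, so the equation is dimensionally consistent.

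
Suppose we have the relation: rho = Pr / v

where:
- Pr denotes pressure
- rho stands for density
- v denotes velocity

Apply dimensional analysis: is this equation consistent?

No

Pr (pressure) has dimensions [L^-1 M T^-2].
rho (density) has dimensions [L^-3 M].
v (velocity) has dimensions [L T^-1].

Left side: [L^-3 M]
Right side: [L^-2 M T^-1]

The two sides have different dimensions, so the equation is NOT dimensionally consistent.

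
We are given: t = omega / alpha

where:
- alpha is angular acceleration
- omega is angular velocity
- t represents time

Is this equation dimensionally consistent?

Yes

alpha (angular acceleration) has dimensions [T^-2].
omega (angular velocity) has dimensions [T^-1].
t (time) has dimensions [T].

Left side: [T]
Right side: [T]

Both sides have the same dimensions, so the equation is dimensionally consistent.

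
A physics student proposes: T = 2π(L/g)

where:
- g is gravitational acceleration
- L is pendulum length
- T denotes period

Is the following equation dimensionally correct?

No

g (gravitational acceleration) has dimensions [L T^-2].
L (pendulum length) has dimensions [L].
T (period) has dimensions [T].

Left side: [T]
Right side: [T^2]

The two sides have different dimensions, so the equation is NOT dimensionally consistent.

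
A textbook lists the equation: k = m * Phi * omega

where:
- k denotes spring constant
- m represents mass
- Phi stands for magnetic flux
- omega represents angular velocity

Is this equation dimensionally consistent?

No

k (spring constant) has dimensions [M T^-2].
m (mass) has dimensions [M].
Phi (magnetic flux) has dimensions [I^-1 L^2 M T^-2].
omega (angular velocity) has dimensions [T^-1].

Left side: [M T^-2]
Right side: [I^-1 L^2 M^2 T^-3]

The two sides have different dimensions, so the equation is NOT dimensionally consistent.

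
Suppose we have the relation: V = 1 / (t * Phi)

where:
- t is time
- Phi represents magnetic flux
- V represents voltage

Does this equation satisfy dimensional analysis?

No

t (time) has dimensions [T].
Phi (magnetic flux) has dimensions [I^-1 L^2 M T^-2].
V (voltage) has dimensions [I^-1 L^2 M T^-3].

Left side: [I^-1 L^2 M T^-3]
Right side: [I L^-2 M^-1 T]

The two sides have different dimensions, so the equation is NOT dimensionally consistent.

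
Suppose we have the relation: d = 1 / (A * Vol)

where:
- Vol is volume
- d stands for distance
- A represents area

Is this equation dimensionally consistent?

No

Vol (volume) has dimensions [L^3].
d (distance) has dimensions [L].
A (area) has dimensions [L^2].

Left side: [L]
Right side: [L^-5]

The two sides have different dimensions, so the equation is NOT dimensionally consistent.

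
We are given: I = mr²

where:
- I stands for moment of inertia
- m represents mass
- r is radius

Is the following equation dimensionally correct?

Yes

I (moment of inertia) has dimensions [L^2 M].
m (mass) has dimensions [M].
r (radius) has dimensions [L].

Left side: [L^2 M]
Right side: [L^2 M]

Both sides have the same dimensions, so the equation is dimensionally consistent.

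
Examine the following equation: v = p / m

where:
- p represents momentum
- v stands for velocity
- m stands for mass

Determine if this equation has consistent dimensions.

Yes

p (momentum) has dimensions [L M T^-1].
v (velocity) has dimensions [L T^-1].
m (mass) has dimensions [M].

Left side: [L T^-1]
Right side: [L T^-1]

Both sides have the same dimensions, so the equation is dimensionally consistent.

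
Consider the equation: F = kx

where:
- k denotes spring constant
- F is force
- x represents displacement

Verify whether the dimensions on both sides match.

Yes

k (spring constant) has dimensions [M T^-2].
F (force) has dimensions [L M T^-2].
x (displacement) has dimensions [L].

Left side: [L M T^-2]
Right side: [L M T^-2]

Both sides have the same dimensions, so the equation is dimensionally consistent.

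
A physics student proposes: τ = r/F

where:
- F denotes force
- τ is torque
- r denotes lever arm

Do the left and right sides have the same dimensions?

No

F (force) has dimensions [L M T^-2].
τ (torque) has dimensions [L^2 M T^-2].
r (lever arm) has dimensions [L].

Left side: [L^2 M T^-2]
Right side: [M^-1 T^2]

The two sides have different dimensions, so the equation is NOT dimensionally consistent.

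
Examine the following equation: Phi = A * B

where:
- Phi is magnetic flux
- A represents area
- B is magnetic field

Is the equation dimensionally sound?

Yes

Phi (magnetic flux) has dimensions [I^-1 L^2 M T^-2].
A (area) has dimensions [L^2].
B (magnetic field) has dimensions [I^-1 M T^-2].

Left side: [I^-1 L^2 M T^-2]
Right side: [I^-1 L^2 M T^-2]

Both sides have the same dimensions, so the equation is dimensionally consistent.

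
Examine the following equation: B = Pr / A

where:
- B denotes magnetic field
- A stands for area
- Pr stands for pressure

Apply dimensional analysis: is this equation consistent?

No

B (magnetic field) has dimensions [I^-1 M T^-2].
A (area) has dimensions [L^2].
Pr (pressure) has dimensions [L^-1 M T^-2].

Left side: [I^-1 M T^-2]
Right side: [L^-3 M T^-2]

The two sides have different dimensions, so the equation is NOT dimensionally consistent.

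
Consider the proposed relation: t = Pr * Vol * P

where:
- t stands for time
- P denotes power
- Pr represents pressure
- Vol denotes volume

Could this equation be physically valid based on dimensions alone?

No

t (time) has dimensions [T].
P (power) has dimensions [L^2 M T^-3].
Pr (pressure) has dimensions [L^-1 M T^-2].
Vol (volume) has dimensions [L^3].

Left side: [T]
Right side: [L^4 M^2 T^-5]

The two sides have different dimensions, so the equation is NOT dimensionally consistent.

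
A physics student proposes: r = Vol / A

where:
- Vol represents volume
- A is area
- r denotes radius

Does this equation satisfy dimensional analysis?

Yes

Vol (volume) has dimensions [L^3].
A (area) has dimensions [L^2].
r (radius) has dimensions [L].

Left side: [L]
Right side: [L]

Both sides have the same dimensions, so the equation is dimensionally consistent.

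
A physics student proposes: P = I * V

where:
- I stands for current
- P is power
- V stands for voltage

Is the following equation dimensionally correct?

Yes

I (current) has dimensions [I].
P (power) has dimensions [L^2 M T^-3].
V (voltage) has dimensions [I^-1 L^2 M T^-3].

Left side: [L^2 M T^-3]
Right side: [L^2 M T^-3]

Both sides have the same dimensions, so the equation is dimensionally consistent.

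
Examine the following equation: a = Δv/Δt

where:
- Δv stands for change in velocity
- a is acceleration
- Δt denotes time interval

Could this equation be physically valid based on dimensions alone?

Yes

Δv (change in velocity) has dimensions [L T^-1].
a (acceleration) has dimensions [L T^-2].
Δt (time interval) has dimensions [T].

Left side: [L T^-2]
Right side: [L T^-2]

Both sides have the same dimensions, so the equation is dimensionally consistent.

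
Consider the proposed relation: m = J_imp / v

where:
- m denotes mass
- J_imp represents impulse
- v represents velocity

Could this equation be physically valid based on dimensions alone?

Yes

m (mass) has dimensions [M].
J_imp (impulse) has dimensions [L M T^-1].
v (velocity) has dimensions [L T^-1].

Left side: [M]
Right side: [M]

Both sides have the same dimensions, so the equation is dimensionally consistent.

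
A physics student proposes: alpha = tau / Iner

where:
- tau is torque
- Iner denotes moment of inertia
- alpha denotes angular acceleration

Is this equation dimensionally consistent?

Yes

tau (torque) has dimensions [L^2 M T^-2].
Iner (moment of inertia) has dimensions [L^2 M].
alpha (angular acceleration) has dimensions [T^-2].

Left side: [T^-2]
Right side: [T^-2]

Both sides have the same dimensions, so the equation is dimensionally consistent.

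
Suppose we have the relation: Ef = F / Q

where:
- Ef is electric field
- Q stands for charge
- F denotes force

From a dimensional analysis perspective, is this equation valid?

Yes

Ef (electric field) has dimensions [I^-1 L M T^-3].
Q (charge) has dimensions [I T].
F (force) has dimensions [L M T^-2].

Left side: [I^-1 L M T^-3]
Right side: [I^-1 L M T^-3]

Both sides have the same dimensions, so the equation is dimensionally consistent.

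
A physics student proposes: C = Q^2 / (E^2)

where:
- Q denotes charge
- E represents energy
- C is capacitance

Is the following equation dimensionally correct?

No

Q (charge) has dimensions [I T].
E (energy) has dimensions [L^2 M T^-2].
C (capacitance) has dimensions [I^2 L^-2 M^-1 T^4].

Left side: [I^2 L^-2 M^-1 T^4]
Right side: [I^2 L^-4 M^-2 T^6]

The two sides have different dimensions, so the equation is NOT dimensionally consistent.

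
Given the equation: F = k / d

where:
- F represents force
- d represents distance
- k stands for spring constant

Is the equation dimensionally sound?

No

F (force) has dimensions [L M T^-2].
d (distance) has dimensions [L].
k (spring constant) has dimensions [M T^-2].

Left side: [L M T^-2]
Right side: [L^-1 M T^-2]

The two sides have different dimensions, so the equation is NOT dimensionally consistent.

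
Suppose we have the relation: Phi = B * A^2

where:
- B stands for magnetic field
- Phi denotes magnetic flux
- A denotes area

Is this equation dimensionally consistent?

No

B (magnetic field) has dimensions [I^-1 M T^-2].
Phi (magnetic flux) has dimensions [I^-1 L^2 M T^-2].
A (area) has dimensions [L^2].

Left side: [I^-1 L^2 M T^-2]
Right side: [I^-1 L^4 M T^-2]

The two sides have different dimensions, so the equation is NOT dimensionally consistent.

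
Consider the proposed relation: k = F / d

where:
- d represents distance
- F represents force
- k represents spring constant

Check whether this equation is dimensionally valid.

Yes

d (distance) has dimensions [L].
F (force) has dimensions [L M T^-2].
k (spring constant) has dimensions [M T^-2].

Left side: [M T^-2]
Right side: [M T^-2]

Both sides have the same dimensions, so the equation is dimensionally consistent.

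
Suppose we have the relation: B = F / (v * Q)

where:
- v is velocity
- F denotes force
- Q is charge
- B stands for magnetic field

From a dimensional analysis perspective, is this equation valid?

Yes

v (velocity) has dimensions [L T^-1].
F (force) has dimensions [L M T^-2].
Q (charge) has dimensions [I T].
B (magnetic field) has dimensions [I^-1 M T^-2].

Left side: [I^-1 M T^-2]
Right side: [I^-1 M T^-2]

Both sides have the same dimensions, so the equation is dimensionally consistent.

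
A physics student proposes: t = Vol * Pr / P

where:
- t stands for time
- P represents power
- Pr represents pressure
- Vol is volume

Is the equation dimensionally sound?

Yes

t (time) has dimensions [T].
P (power) has dimensions [L^2 M T^-3].
Pr (pressure) has dimensions [L^-1 M T^-2].
Vol (volume) has dimensions [L^3].

Left side: [T]
Right side: [T]

Both sides have the same dimensions, so the equation is dimensionally consistent.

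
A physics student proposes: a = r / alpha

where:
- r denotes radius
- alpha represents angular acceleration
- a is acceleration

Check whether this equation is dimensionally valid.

No

r (radius) has dimensions [L].
alpha (angular acceleration) has dimensions [T^-2].
a (acceleration) has dimensions [L T^-2].

Left side: [L T^-2]
Right side: [L T^2]

The two sides have different dimensions, so the equation is NOT dimensionally consistent.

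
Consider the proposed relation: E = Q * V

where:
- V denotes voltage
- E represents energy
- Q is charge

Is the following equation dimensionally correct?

Yes

V (voltage) has dimensions [I^-1 L^2 M T^-3].
E (energy) has dimensions [L^2 M T^-2].
Q (charge) has dimensions [I T].

Left side: [L^2 M T^-2]
Right side: [L^2 M T^-2]

Both sides have the same dimensions, so the equation is dimensionally consistent.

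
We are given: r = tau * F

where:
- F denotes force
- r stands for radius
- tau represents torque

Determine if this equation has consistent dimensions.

No

F (force) has dimensions [L M T^-2].
r (radius) has dimensions [L].
tau (torque) has dimensions [L^2 M T^-2].

Left side: [L]
Right side: [L^3 M^2 T^-4]

The two sides have different dimensions, so the equation is NOT dimensionally consistent.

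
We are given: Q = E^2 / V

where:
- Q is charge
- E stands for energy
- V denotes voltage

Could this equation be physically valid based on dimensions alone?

No

Q (charge) has dimensions [I T].
E (energy) has dimensions [L^2 M T^-2].
V (voltage) has dimensions [I^-1 L^2 M T^-3].

Left side: [I T]
Right side: [I L^2 M T^-1]

The two sides have different dimensions, so the equation is NOT dimensionally consistent.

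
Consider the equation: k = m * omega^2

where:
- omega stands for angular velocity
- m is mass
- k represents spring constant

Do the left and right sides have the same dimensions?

Yes

omega (angular velocity) has dimensions [T^-1].
m (mass) has dimensions [M].
k (spring constant) has dimensions [M T^-2].

Left side: [M T^-2]
Right side: [M T^-2]

Both sides have the same dimensions, so the equation is dimensionally consistent.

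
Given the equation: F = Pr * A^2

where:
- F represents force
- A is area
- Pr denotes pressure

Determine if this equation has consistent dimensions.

No

F (force) has dimensions [L M T^-2].
A (area) has dimensions [L^2].
Pr (pressure) has dimensions [L^-1 M T^-2].

Left side: [L M T^-2]
Right side: [L^3 M T^-2]

The two sides have different dimensions, so the equation is NOT dimensionally consistent.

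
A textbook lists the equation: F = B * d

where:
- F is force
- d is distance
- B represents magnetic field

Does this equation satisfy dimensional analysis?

No

F (force) has dimensions [L M T^-2].
d (distance) has dimensions [L].
B (magnetic field) has dimensions [I^-1 M T^-2].

Left side: [L M T^-2]
Right side: [I^-1 L M T^-2]

The two sides have different dimensions, so the equation is NOT dimensionally consistent.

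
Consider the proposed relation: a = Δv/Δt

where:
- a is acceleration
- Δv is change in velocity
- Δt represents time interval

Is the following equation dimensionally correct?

Yes

a (acceleration) has dimensions [L T^-2].
Δv (change in velocity) has dimensions [L T^-1].
Δt (time interval) has dimensions [T].

Left side: [L T^-2]
Right side: [L T^-2]

Both sides have the same dimensions, so the equation is dimensionally consistent.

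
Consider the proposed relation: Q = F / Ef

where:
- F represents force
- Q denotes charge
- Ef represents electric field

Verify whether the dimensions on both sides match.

Yes

F (force) has dimensions [L M T^-2].
Q (charge) has dimensions [I T].
Ef (electric field) has dimensions [I^-1 L M T^-3].

Left side: [I T]
Right side: [I T]

Both sides have the same dimensions, so the equation is dimensionally consistent.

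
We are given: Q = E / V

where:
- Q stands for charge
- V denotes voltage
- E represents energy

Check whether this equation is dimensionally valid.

Yes

Q (charge) has dimensions [I T].
V (voltage) has dimensions [I^-1 L^2 M T^-3].
E (energy) has dimensions [L^2 M T^-2].

Left side: [I T]
Right side: [I T]

Both sides have the same dimensions, so the equation is dimensionally consistent.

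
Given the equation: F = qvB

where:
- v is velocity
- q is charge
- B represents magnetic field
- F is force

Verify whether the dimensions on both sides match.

Yes

v (velocity) has dimensions [L T^-1].
q (charge) has dimensions [I T].
B (magnetic field) has dimensions [I^-1 M T^-2].
F (force) has dimensions [L M T^-2].

Left side: [L M T^-2]
Right side: [L M T^-2]

Both sides have the same dimensions, so the equation is dimensionally consistent.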